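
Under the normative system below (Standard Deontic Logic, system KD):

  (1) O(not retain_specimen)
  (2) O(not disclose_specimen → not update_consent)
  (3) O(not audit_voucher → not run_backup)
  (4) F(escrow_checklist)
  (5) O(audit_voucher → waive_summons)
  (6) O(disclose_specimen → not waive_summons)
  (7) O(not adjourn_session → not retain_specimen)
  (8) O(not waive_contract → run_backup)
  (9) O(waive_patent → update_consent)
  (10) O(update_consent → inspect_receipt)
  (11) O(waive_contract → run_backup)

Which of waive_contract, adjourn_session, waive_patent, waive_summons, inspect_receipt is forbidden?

waive_patent

Premises 11 and 8 are O(waive_contract → run_backup) and O(not waive_contract → run_backup); every ideal world satisfies waive_contract or not waive_contract, so in either case run_backup holds — hence O(run_backup).
The contrapositive of premise 3 (O(not audit_voucher → not run_backup)) is O(run_backup → audit_voucher), and O(run_backup) is already established, so O(audit_voucher).
Premise 5 is O(audit_voucher → waive_summons); since O(audit_voucher), deontic closure gives O(waive_summons).
Premise 6, O(disclose_specimen → not waive_summons), contraposes to O(waive_summons → not disclose_specimen); with O(waive_summons) we get O(not disclose_specimen).
Premise 2 is O(not disclose_specimen → not update_consent); since O(not disclose_specimen), deontic closure gives O(not update_consent).
Premise 9, O(waive_patent → update_consent), contraposes to O(not update_consent → not waive_patent); with O(not update_consent) we get O(not waive_patent).
So O(not waive_patent) holds, i.e. waive_patent is forbidden. None of the other listed options is forbidden under the premises.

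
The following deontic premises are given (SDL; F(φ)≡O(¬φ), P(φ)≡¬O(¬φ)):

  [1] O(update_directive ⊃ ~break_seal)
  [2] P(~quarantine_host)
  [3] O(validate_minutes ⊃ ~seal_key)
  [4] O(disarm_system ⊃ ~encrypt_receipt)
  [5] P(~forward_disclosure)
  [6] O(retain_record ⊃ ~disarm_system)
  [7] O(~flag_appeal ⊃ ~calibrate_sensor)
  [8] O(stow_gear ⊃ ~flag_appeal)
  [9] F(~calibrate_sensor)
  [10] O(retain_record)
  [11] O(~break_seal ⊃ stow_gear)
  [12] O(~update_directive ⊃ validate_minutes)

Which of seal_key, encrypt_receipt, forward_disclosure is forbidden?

Premise 9 is F(~calibrate_sensor), i.e. O(calibrate_sensor).
Premise 7, O(~flag_appeal ⊃ ~calibrate_sensor), contraposes to O(calibrate_sensor ⊃ flag_appeal); with O(calibrate_sensor) we get O(flag_appeal).
Premise 8 is O(stow_gear ⊃ ~flag_appeal); contrapositively O(flag_appeal ⊃ ~stow_gear). Since O(flag_appeal) holds, K gives O(~stow_gear).
Premise 11, O(~break_seal ⊃ stow_gear), contraposes to O(~stow_gear ⊃ break_seal); with O(~stow_gear) we get O(break_seal).
Premise 1, O(update_directive ⊃ ~break_seal), contraposes to O(break_seal ⊃ ~update_directive); with O(break_seal) we get O(~update_directive).
From O(~update_directive) and premise 12, O(~update_directive ⊃ validate_minutes), we obtain O(validate_minutes).
Premise 3 is O(validate_minutes ⊃ ~seal_key); since O(validate_minutes), deontic closure gives O(~seal_key).
So O(~seal_key) holds, i.e. seal_key is forbidden. None of the other listed options is forbidden under the premises.

seal_key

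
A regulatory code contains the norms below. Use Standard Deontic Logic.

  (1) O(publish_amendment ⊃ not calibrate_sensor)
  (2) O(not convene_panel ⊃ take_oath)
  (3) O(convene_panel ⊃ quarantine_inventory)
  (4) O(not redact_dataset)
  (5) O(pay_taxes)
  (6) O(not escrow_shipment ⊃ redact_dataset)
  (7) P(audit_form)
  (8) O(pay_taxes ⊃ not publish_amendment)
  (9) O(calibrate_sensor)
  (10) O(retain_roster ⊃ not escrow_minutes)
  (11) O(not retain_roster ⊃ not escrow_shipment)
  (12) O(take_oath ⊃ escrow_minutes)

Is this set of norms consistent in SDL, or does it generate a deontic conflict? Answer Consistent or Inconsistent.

Consistent

Premise 1 is O(publish_amendment ⊃ not calibrate_sensor), but O(publish_amendment) is not derivable from the premises, so it does not yield O(not calibrate_sensor).
So O(not calibrate_sensor) is not derivable, and the apparent clash with O(calibrate_sensor) does not arise.
A world satisfying every obligation exists (e.g. audit_form=false, calibrate_sensor=true, convene_panel=true, escrow_minutes=false, escrow_shipment=true, pay_taxes=true, publish_amendment=false, quarantine_inventory=true, redact_dataset=false, retain_roster=true, take_oath=false); no atom is both obligatory and forbidden, so the set is consistent.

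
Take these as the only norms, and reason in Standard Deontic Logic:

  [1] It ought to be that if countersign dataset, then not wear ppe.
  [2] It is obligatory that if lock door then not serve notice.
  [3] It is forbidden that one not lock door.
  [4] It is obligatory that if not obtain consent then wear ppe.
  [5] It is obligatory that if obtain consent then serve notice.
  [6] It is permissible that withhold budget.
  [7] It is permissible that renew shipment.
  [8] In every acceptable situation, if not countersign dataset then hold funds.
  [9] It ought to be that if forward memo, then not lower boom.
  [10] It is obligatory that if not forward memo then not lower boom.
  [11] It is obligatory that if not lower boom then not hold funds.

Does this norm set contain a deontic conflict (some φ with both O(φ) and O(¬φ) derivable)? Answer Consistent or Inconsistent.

Inconsistent

Premises 10 and 9 are O(¬forward_memo → ¬lower_boom) and O(forward_memo → ¬lower_boom); every ideal world satisfies ¬forward_memo or forward_memo, so in either case ¬lower_boom holds — hence O(¬lower_boom).
Applying K to premise 11 (O(¬lower_boom → ¬hold_funds)) and O(¬lower_boom) yields O(¬hold_funds).
Premise 8, O(¬countersign_dataset → hold_funds), contraposes to O(¬hold_funds → countersign_dataset); with O(¬hold_funds) we get O(countersign_dataset).
From O(countersign_dataset) and premise 1, O(countersign_dataset → ¬wear_ppe), we obtain O(¬wear_ppe).
The contrapositive of premise 4 (O(¬obtain_consent → wear_ppe)) is O(¬wear_ppe → obtain_consent), and O(¬wear_ppe) is already established, so O(obtain_consent).
Premise 5 is O(obtain_consent → serve_notice); since O(obtain_consent), deontic closure gives O(serve_notice).
The contrapositive of premise 2 (O(lock_door → ¬serve_notice)) is O(serve_notice → ¬lock_door), and O(serve_notice) is already established, so O(¬lock_door).
Yet premise 3 is F(¬lock_door), i.e. O(lock_door).
We now have both O(¬lock_door) and O(lock_door) — lock_door is simultaneously obligatory and forbidden, violating the D-axiom.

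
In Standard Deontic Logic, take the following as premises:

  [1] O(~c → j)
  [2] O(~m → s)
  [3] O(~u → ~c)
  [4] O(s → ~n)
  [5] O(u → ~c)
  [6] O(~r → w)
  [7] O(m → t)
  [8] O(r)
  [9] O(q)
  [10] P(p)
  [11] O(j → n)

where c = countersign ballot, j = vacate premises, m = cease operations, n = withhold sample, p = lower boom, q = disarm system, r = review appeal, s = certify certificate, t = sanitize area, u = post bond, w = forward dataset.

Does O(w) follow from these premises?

No

Premise 6 is O(~r → w), but O(~r) is not derivable from the premises, so it does not yield O(w).
No other premise forces O(w). An ideal world satisfying every premise can still have w false, so O(w) is not derivable.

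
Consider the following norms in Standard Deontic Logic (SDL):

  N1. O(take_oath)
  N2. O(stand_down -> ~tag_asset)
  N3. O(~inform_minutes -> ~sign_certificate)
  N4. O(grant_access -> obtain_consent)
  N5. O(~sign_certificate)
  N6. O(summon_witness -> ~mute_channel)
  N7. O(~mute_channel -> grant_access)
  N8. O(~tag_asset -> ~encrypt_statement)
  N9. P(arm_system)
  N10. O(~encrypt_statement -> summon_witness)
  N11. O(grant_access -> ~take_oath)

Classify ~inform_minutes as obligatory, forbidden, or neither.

Premise 3 is O(~inform_minutes -> ~sign_certificate); even if O(~sign_certificate) held, inferring O(~inform_minutes) would be affirming the consequent — invalid.
No premise or chain of K-axiom applications forces O(~inform_minutes), and none forces O(inform_minutes). So ~inform_minutes is neither obligatory nor forbidden under these norms.

Neither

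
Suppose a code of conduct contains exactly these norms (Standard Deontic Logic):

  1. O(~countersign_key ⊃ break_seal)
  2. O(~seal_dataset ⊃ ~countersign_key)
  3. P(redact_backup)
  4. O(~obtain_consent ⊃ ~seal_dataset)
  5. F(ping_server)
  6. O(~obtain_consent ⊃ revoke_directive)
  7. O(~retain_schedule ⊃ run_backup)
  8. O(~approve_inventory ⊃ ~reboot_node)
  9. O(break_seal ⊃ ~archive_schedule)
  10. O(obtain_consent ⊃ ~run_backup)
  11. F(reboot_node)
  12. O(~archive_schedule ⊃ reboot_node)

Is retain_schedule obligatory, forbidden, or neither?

Obligatory

F(reboot_node) at premise 11 means O(~reboot_node).
Premise 12, O(~archive_schedule ⊃ reboot_node), contraposes to O(~reboot_node ⊃ archive_schedule); with O(~reboot_node) we get O(archive_schedule).
The contrapositive of premise 9 (O(break_seal ⊃ ~archive_schedule)) is O(archive_schedule ⊃ ~break_seal), and O(archive_schedule) is already established, so O(~break_seal).
Premise 1, O(~countersign_key ⊃ break_seal), contraposes to O(~break_seal ⊃ countersign_key); with O(~break_seal) we get O(countersign_key).
Premise 2 is O(~seal_dataset ⊃ ~countersign_key); contrapositively O(countersign_key ⊃ seal_dataset). Since O(countersign_key) holds, K gives O(seal_dataset).
Premise 4 is O(~obtain_consent ⊃ ~seal_dataset); contrapositively O(seal_dataset ⊃ obtain_consent). Since O(seal_dataset) holds, K gives O(obtain_consent).
Applying K to premise 10 (O(obtain_consent ⊃ ~run_backup)) and O(obtain_consent) yields O(~run_backup).
Premise 7 is O(~retain_schedule ⊃ run_backup); contrapositively O(~run_backup ⊃ retain_schedule). Since O(~run_backup) holds, K gives O(retain_schedule).
Premises 3, 5, 6, 8 do not contribute to this derivation.
Hence retain_schedule is obligatory.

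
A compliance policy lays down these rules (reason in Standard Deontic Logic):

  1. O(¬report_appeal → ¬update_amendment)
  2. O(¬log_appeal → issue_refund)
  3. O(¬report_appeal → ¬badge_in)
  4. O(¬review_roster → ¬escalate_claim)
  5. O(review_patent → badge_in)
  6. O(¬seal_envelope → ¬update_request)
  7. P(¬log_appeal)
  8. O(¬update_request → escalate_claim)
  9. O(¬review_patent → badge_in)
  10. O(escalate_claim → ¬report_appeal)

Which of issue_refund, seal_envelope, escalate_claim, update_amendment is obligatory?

Premises 9 and 5 cover both cases: O(¬review_patent → badge_in) and O(review_patent → badge_in). Since ¬review_patent ∨ review_patent is a tautology, O(badge_in) follows.
Premise 3 is O(¬report_appeal → ¬badge_in); contrapositively O(badge_in → report_appeal). Since O(badge_in) holds, K gives O(report_appeal).
Premise 10 is O(escalate_claim → ¬report_appeal); contrapositively O(report_appeal → ¬escalate_claim). Since O(report_appeal) holds, K gives O(¬escalate_claim).
The contrapositive of premise 8 (O(¬update_request → escalate_claim)) is O(¬escalate_claim → update_request), and O(¬escalate_claim) is already established, so O(update_request).
Premise 6 is O(¬seal_envelope → ¬update_request); contrapositively O(update_request → seal_envelope). Since O(update_request) holds, K gives O(seal_envelope).
So O(seal_envelope) holds — seal_envelope is obligatory. None of the other listed options is made obligatory by any chain of premises.

seal_envelope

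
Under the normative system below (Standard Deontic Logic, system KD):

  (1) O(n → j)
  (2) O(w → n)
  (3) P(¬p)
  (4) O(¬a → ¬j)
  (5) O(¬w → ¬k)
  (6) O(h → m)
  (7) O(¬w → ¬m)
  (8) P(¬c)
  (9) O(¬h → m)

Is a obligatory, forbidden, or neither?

Obligatory

By case analysis on ¬h: premise 9 gives O(¬h → m) and premise 6 gives O(h → m), so O(m) either way.
Premise 7, O(¬w → ¬m), contraposes to O(m → w); with O(m) we get O(w).
With premise 2, O(w → n), the K-axiom yields O(n).
With premise 1, O(n → j), the K-axiom yields O(j).
Premise 4 is O(¬a → ¬j); contrapositively O(j → a). Since O(j) holds, K gives O(a).
Premises 3, 5, 8 do not contribute to this derivation.
Hence a is obligatory.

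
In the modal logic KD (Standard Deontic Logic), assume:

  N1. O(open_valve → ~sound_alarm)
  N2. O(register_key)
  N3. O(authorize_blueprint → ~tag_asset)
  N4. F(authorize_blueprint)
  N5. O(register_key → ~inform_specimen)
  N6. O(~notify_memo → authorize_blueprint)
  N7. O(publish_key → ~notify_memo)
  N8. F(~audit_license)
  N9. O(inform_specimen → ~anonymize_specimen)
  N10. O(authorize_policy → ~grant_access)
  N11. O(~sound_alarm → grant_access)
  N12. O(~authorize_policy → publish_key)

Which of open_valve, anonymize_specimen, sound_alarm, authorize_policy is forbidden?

Premise 4 is F(authorize_blueprint), i.e. O(~authorize_blueprint).
The contrapositive of premise 6 (O(~notify_memo → authorize_blueprint)) is O(~authorize_blueprint → notify_memo), and O(~authorize_blueprint) is already established, so O(notify_memo).
Premise 7, O(publish_key → ~notify_memo), contraposes to O(notify_memo → ~publish_key); with O(notify_memo) we get O(~publish_key).
Premise 12 is O(~authorize_policy → publish_key); contrapositively O(~publish_key → authorize_policy). Since O(~publish_key) holds, K gives O(authorize_policy).
With premise 10, O(authorize_policy → ~grant_access), the K-axiom yields O(~grant_access).
Premise 11, O(~sound_alarm → grant_access), contraposes to O(~grant_access → sound_alarm); with O(~grant_access) we get O(sound_alarm).
Premise 1 is O(open_valve → ~sound_alarm); contrapositively O(sound_alarm → ~open_valve). Since O(sound_alarm) holds, K gives O(~open_valve).
So O(~open_valve) holds, i.e. open_valve is forbidden. None of the other listed options is forbidden under the premises.

open_valve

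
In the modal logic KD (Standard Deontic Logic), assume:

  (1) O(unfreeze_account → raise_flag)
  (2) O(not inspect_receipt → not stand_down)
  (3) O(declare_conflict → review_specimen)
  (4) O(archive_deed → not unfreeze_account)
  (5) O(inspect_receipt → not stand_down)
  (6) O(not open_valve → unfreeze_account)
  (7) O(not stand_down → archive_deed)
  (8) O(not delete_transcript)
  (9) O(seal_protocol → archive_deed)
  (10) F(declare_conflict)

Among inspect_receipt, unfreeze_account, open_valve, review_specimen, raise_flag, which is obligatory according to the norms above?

By case analysis on not inspect_receipt: premise 2 gives O(not inspect_receipt → not stand_down) and premise 5 gives O(inspect_receipt → not stand_down), so O(not stand_down) either way.
Applying K to premise 7 (O(not stand_down → archive_deed)) and O(not stand_down) yields O(archive_deed).
With premise 4, O(archive_deed → not unfreeze_account), the K-axiom yields O(not unfreeze_account).
Premise 6, O(not open_valve → unfreeze_account), contraposes to O(not unfreeze_account → open_valve); with O(not unfreeze_account) we get O(open_valve).
So O(open_valve) holds — open_valve is obligatory. None of the other listed options is made obligatory by any chain of premises.

open_valve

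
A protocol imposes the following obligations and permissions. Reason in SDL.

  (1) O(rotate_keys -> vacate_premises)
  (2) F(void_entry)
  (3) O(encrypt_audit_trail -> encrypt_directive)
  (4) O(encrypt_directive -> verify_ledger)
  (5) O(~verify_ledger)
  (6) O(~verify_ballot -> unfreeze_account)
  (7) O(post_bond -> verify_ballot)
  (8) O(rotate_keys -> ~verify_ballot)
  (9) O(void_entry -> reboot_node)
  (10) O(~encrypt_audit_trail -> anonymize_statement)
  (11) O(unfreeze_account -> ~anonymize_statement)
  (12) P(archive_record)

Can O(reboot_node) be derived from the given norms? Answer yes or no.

No

Premise 9 is O(void_entry -> reboot_node), but O(void_entry) is not derivable from the premises, so it does not yield O(reboot_node).
No other premise forces O(reboot_node). An ideal world satisfying every premise can still have reboot_node false, so O(reboot_node) is not derivable.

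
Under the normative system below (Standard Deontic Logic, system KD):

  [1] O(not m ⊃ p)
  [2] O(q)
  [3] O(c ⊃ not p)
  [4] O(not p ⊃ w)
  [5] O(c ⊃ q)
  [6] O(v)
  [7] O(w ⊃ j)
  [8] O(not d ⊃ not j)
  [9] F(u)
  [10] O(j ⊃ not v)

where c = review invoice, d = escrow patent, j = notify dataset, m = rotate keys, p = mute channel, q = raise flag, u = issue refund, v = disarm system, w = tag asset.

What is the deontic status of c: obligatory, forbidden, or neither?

Premise 6 gives O(v).
The contrapositive of premise 10 (O(j ⊃ not v)) is O(v ⊃ not j), and O(v) is already established, so O(not j).
Premise 7 is O(w ⊃ j); contrapositively O(not j ⊃ not w). Since O(not j) holds, K gives O(not w).
Premise 4 is O(not p ⊃ w); contrapositively O(not w ⊃ p). Since O(not w) holds, K gives O(p).
The contrapositive of premise 3 (O(c ⊃ not p)) is O(p ⊃ not c), and O(p) is already established, so O(not c).
Premises 1, 2, 5, 8, 9 do not contribute to this derivation.
Thus O(not c), which is F(c): c is forbidden.

Forbidden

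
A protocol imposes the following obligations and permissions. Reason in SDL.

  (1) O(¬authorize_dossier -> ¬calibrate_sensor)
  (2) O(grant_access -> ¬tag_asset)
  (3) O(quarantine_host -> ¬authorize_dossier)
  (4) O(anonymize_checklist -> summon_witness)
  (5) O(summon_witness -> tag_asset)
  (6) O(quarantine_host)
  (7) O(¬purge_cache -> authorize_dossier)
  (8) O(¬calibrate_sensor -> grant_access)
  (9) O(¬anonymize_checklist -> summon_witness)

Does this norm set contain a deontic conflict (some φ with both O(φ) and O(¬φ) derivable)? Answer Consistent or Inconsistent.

Inconsistent

By case analysis on ¬anonymize_checklist: premise 9 gives O(¬anonymize_checklist -> summon_witness) and premise 4 gives O(anonymize_checklist -> summon_witness), so O(summon_witness) either way.
From O(summon_witness) and premise 5, O(summon_witness -> tag_asset), we obtain O(tag_asset).
The contrapositive of premise 2 (O(grant_access -> ¬tag_asset)) is O(tag_asset -> ¬grant_access), and O(tag_asset) is already established, so O(¬grant_access).
Premise 8, O(¬calibrate_sensor -> grant_access), contraposes to O(¬grant_access -> calibrate_sensor); with O(¬grant_access) we get O(calibrate_sensor).
The contrapositive of premise 1 (O(¬authorize_dossier -> ¬calibrate_sensor)) is O(calibrate_sensor -> authorize_dossier), and O(calibrate_sensor) is already established, so O(authorize_dossier).
Premise 3, O(quarantine_host -> ¬authorize_dossier), contraposes to O(authorize_dossier -> ¬quarantine_host); with O(authorize_dossier) we get O(¬quarantine_host).
But premise 6 directly asserts O(quarantine_host).
We now have both O(¬quarantine_host) and O(quarantine_host) — quarantine_host is simultaneously obligatory and forbidden, violating the D-axiom.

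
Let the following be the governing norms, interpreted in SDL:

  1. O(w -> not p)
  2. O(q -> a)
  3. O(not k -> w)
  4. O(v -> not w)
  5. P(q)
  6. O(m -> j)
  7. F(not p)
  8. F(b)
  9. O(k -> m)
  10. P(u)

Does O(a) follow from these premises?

Premise 2 is O(q -> a), but O(q) is not derivable from the premises (the permission P(q) asserts only not O(not q), not O(q)), so it does not yield O(a).
No other premise forces O(a). An ideal world satisfying every premise can still have a false, so O(a) is not derivable.

No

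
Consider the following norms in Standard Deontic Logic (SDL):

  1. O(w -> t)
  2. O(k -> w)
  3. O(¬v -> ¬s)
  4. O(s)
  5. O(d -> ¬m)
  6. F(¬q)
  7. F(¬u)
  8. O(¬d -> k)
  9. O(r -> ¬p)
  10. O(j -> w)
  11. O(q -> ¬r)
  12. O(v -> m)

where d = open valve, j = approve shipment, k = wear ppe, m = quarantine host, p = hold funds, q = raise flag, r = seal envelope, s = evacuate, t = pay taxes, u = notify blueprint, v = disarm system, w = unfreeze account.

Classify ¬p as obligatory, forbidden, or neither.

Premise 9 is O(r -> ¬p), but O(r) is not derivable from the premises, so it does not yield O(¬p).
No premise or chain of K-axiom applications forces O(¬p), and none forces O(p). So ¬p is neither obligatory nor forbidden under these norms.

Neither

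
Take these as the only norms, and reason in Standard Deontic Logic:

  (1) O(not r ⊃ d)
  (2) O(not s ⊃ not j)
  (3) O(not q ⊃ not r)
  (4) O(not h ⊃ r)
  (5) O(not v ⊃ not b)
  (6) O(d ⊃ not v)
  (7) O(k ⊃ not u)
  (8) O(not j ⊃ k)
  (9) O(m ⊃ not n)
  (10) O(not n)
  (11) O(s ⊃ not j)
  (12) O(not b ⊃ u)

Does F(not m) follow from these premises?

Premise 9 is O(m ⊃ not n); even if O(not n) held, inferring O(m) would be affirming the consequent — invalid.
No other premise forces O(m). An ideal world satisfying every premise can still have not m true, so F(not m) is not derivable.

No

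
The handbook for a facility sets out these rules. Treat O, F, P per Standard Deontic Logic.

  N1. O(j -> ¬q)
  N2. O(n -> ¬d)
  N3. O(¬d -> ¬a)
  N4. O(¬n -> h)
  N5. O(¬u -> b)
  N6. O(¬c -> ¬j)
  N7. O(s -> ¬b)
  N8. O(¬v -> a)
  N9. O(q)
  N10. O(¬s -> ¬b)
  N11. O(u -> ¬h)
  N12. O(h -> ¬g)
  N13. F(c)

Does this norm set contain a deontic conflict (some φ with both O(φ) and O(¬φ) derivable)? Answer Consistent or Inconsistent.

Consistent

Premise 1 is O(j -> ¬q), but O(j) is not derivable from the premises, so it does not yield O(¬q).
So O(¬q) is not derivable, and the apparent clash with O(q) does not arise.
A world satisfying every obligation exists (e.g. a=false, b=false, c=false, d=false, g=false, h=false, j=false, n=true, q=true, s=false, u=true, v=true); no atom is both obligatory and forbidden, so the set is consistent.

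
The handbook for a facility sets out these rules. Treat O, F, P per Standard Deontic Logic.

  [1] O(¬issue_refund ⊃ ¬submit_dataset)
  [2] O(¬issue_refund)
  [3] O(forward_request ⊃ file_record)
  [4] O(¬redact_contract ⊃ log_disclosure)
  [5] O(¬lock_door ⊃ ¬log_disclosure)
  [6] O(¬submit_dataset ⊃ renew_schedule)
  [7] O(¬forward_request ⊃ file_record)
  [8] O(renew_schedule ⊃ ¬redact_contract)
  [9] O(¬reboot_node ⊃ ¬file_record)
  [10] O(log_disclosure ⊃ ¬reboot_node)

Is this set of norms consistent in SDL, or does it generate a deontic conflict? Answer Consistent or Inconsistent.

Inconsistent

By case analysis on forward_request: premise 3 gives O(forward_request ⊃ file_record) and premise 7 gives O(¬forward_request ⊃ file_record), so O(file_record) either way.
Premise 9 is O(¬reboot_node ⊃ ¬file_record); contrapositively O(file_record ⊃ reboot_node). Since O(file_record) holds, K gives O(reboot_node).
The contrapositive of premise 10 (O(log_disclosure ⊃ ¬reboot_node)) is O(reboot_node ⊃ ¬log_disclosure), and O(reboot_node) is already established, so O(¬log_disclosure).
Premise 4 is O(¬redact_contract ⊃ log_disclosure); contrapositively O(¬log_disclosure ⊃ redact_contract). Since O(¬log_disclosure) holds, K gives O(redact_contract).
Premise 8, O(renew_schedule ⊃ ¬redact_contract), contraposes to O(redact_contract ⊃ ¬renew_schedule); with O(redact_contract) we get O(¬renew_schedule).
The contrapositive of premise 6 (O(¬submit_dataset ⊃ renew_schedule)) is O(¬renew_schedule ⊃ submit_dataset), and O(¬renew_schedule) is already established, so O(submit_dataset).
Premise 1 is O(¬issue_refund ⊃ ¬submit_dataset); contrapositively O(submit_dataset ⊃ issue_refund). Since O(submit_dataset) holds, K gives O(issue_refund).
However, premise 2 gives O(¬issue_refund).
We now have both O(issue_refund) and O(¬issue_refund) — issue_refund is simultaneously obligatory and forbidden, violating the D-axiom.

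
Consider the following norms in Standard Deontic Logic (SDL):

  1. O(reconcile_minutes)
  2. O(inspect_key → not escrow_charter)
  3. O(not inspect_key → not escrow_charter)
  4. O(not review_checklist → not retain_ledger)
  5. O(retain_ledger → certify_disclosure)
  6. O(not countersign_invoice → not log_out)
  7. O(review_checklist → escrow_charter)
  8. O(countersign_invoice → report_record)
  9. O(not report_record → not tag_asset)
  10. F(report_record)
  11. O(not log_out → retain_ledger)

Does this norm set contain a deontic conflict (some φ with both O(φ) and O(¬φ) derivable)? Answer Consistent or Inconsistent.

Inconsistent

Premises 2 and 3 cover both cases: O(inspect_key → not escrow_charter) and O(not inspect_key → not escrow_charter). Since inspect_key ∨ not inspect_key is a tautology, O(not escrow_charter) follows.
The contrapositive of premise 7 (O(review_checklist → escrow_charter)) is O(not escrow_charter → not review_checklist), and O(not escrow_charter) is already established, so O(not review_checklist).
Premise 4 is O(not review_checklist → not retain_ledger); since O(not review_checklist), deontic closure gives O(not retain_ledger).
Premise 11 is O(not log_out → retain_ledger); contrapositively O(not retain_ledger → log_out). Since O(not retain_ledger) holds, K gives O(log_out).
Premise 6, O(not countersign_invoice → not log_out), contraposes to O(log_out → countersign_invoice); with O(log_out) we get O(countersign_invoice).
Premise 8 is O(countersign_invoice → report_record); since O(countersign_invoice), deontic closure gives O(report_record).
However, F(report_record) at premise 10 amounts to O(not report_record).
We now have both O(report_record) and O(not report_record) — report_record is simultaneously obligatory and forbidden, violating the D-axiom.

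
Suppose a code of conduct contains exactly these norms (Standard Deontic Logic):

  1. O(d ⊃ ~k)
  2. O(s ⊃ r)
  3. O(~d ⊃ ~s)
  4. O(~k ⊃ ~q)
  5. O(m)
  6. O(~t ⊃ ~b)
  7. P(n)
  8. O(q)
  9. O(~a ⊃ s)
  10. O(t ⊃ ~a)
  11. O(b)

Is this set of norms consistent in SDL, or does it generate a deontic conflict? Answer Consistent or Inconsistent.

Inconsistent

Premise 8 states O(q) outright.
Premise 4, O(~k ⊃ ~q), contraposes to O(q ⊃ k); with O(q) we get O(k).
The contrapositive of premise 1 (O(d ⊃ ~k)) is O(k ⊃ ~d), and O(k) is already established, so O(~d).
With premise 3, O(~d ⊃ ~s), the K-axiom yields O(~s).
Premise 9, O(~a ⊃ s), contraposes to O(~s ⊃ a); with O(~s) we get O(a).
Premise 10, O(t ⊃ ~a), contraposes to O(a ⊃ ~t); with O(a) we get O(~t).
Premise 6 is O(~t ⊃ ~b); since O(~t), deontic closure gives O(~b).
Yet premise 11 states O(b).
We now have both O(~b) and O(b) — b is simultaneously obligatory and forbidden, violating the D-axiom.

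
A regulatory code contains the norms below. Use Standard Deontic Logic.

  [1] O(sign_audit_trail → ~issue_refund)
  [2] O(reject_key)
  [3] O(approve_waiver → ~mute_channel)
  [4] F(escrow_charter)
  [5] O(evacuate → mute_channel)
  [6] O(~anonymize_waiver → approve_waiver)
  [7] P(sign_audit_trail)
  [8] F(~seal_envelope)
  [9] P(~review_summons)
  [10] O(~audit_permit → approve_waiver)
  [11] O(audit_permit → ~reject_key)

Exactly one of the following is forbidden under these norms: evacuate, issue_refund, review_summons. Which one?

From premise 2 we have O(reject_key).
Premise 11 is O(audit_permit → ~reject_key); contrapositively O(reject_key → ~audit_permit). Since O(reject_key) holds, K gives O(~audit_permit).
From O(~audit_permit) and premise 10, O(~audit_permit → approve_waiver), we obtain O(approve_waiver).
Premise 3 is O(approve_waiver → ~mute_channel); since O(approve_waiver), deontic closure gives O(~mute_channel).
Premise 5 is O(evacuate → mute_channel); contrapositively O(~mute_channel → ~evacuate). Since O(~mute_channel) holds, K gives O(~evacuate).
So O(~evacuate) holds, i.e. evacuate is forbidden. None of the other listed options is forbidden under the premises.

evacuate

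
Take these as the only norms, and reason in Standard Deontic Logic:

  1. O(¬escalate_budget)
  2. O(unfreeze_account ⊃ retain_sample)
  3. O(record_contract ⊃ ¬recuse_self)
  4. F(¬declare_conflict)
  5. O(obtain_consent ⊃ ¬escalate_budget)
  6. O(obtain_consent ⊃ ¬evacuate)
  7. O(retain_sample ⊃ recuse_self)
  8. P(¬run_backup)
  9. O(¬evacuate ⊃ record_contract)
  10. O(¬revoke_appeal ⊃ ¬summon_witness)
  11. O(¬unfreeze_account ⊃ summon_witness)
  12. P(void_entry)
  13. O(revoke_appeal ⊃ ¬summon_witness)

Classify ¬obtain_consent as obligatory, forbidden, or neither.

Premises 10 and 13 cover both cases: O(¬revoke_appeal ⊃ ¬summon_witness) and O(revoke_appeal ⊃ ¬summon_witness). Since ¬revoke_appeal ∨ revoke_appeal is a tautology, O(¬summon_witness) follows.
The contrapositive of premise 11 (O(¬unfreeze_account ⊃ summon_witness)) is O(¬summon_witness ⊃ unfreeze_account), and O(¬summon_witness) is already established, so O(unfreeze_account).
With premise 2, O(unfreeze_account ⊃ retain_sample), the K-axiom yields O(retain_sample).
Premise 7 is O(retain_sample ⊃ recuse_self); since O(retain_sample), deontic closure gives O(recuse_self).
The contrapositive of premise 3 (O(record_contract ⊃ ¬recuse_self)) is O(recuse_self ⊃ ¬record_contract), and O(recuse_self) is already established, so O(¬record_contract).
Premise 9 is O(¬evacuate ⊃ record_contract); contrapositively O(¬record_contract ⊃ evacuate). Since O(¬record_contract) holds, K gives O(evacuate).
The contrapositive of premise 6 (O(obtain_consent ⊃ ¬evacuate)) is O(evacuate ⊃ ¬obtain_consent), and O(evacuate) is already established, so O(¬obtain_consent).
Premises 1, 4, 5, 8, 12 do not contribute to this derivation.
Hence ¬obtain_consent is obligatory.

Obligatory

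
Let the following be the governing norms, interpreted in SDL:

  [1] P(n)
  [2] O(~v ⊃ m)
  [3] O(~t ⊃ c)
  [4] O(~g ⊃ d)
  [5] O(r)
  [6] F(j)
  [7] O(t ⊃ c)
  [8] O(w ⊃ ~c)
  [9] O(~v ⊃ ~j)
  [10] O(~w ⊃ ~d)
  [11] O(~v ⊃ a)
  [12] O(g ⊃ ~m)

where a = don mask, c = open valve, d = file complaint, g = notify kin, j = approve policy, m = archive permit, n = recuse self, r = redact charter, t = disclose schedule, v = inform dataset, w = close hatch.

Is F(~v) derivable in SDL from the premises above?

Yes

By case analysis on ~t: premise 3 gives O(~t ⊃ c) and premise 7 gives O(t ⊃ c), so O(c) either way.
Premise 8 is O(w ⊃ ~c); contrapositively O(c ⊃ ~w). Since O(c) holds, K gives O(~w).
From O(~w) and premise 10, O(~w ⊃ ~d), we obtain O(~d).
Premise 4 is O(~g ⊃ d); contrapositively O(~d ⊃ g). Since O(~d) holds, K gives O(g).
With premise 12, O(g ⊃ ~m), the K-axiom yields O(~m).
Premise 2 is O(~v ⊃ m); contrapositively O(~m ⊃ v). Since O(~m) holds, K gives O(v).
Premises 1, 5, 6, 9, 11 do not contribute to this derivation.
So O(v) holds, i.e. F(~v). The claim follows.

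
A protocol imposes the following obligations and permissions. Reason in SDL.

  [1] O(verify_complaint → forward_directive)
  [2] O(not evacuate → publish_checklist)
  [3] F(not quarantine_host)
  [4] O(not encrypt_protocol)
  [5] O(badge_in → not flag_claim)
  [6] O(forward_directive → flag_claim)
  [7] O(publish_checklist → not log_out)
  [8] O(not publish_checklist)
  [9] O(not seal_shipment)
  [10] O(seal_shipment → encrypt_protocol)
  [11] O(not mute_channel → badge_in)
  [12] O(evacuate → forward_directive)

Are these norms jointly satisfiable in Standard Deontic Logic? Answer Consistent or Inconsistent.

Consistent

Premise 10 is O(seal_shipment → encrypt_protocol), but O(seal_shipment) is not derivable from the premises, so it does not yield O(encrypt_protocol).
So O(encrypt_protocol) is not derivable, and the apparent clash with O(not encrypt_protocol) does not arise.
A world satisfying every obligation exists (e.g. badge_in=false, encrypt_protocol=false, evacuate=true, flag_claim=true, forward_directive=true, log_out=false, mute_channel=true, publish_checklist=false, quarantine_host=true, seal_shipment=false, verify_complaint=false); no atom is both obligatory and forbidden, so the set is consistent.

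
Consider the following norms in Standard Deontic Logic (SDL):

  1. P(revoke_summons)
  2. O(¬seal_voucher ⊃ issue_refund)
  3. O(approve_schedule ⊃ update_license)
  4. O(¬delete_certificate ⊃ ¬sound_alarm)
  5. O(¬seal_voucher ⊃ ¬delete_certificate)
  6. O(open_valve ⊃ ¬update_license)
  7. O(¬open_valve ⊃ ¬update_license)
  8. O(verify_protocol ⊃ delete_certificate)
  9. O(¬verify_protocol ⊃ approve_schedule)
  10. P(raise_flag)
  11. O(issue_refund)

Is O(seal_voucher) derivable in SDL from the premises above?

Yes

Premises 7 and 6 are O(¬open_valve ⊃ ¬update_license) and O(open_valve ⊃ ¬update_license); every ideal world satisfies ¬open_valve or open_valve, so in either case ¬update_license holds — hence O(¬update_license).
The contrapositive of premise 3 (O(approve_schedule ⊃ update_license)) is O(¬update_license ⊃ ¬approve_schedule), and O(¬update_license) is already established, so O(¬approve_schedule).
Premise 9, O(¬verify_protocol ⊃ approve_schedule), contraposes to O(¬approve_schedule ⊃ verify_protocol); with O(¬approve_schedule) we get O(verify_protocol).
With premise 8, O(verify_protocol ⊃ delete_certificate), the K-axiom yields O(delete_certificate).
Premise 5, O(¬seal_voucher ⊃ ¬delete_certificate), contraposes to O(delete_certificate ⊃ seal_voucher); with O(delete_certificate) we get O(seal_voucher).
Premises 1, 2, 4, 10, 11 do not contribute to this derivation.
So O(seal_voucher) follows.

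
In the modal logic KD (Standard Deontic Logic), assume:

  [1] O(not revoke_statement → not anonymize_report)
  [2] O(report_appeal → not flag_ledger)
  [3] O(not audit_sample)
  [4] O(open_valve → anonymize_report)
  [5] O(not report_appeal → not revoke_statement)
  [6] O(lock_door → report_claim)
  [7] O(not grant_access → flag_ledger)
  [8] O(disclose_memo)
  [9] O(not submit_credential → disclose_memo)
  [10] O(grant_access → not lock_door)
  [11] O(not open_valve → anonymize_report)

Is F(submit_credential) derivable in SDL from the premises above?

No

Premise 9 is O(not submit_credential → disclose_memo); even if O(disclose_memo) held, inferring O(not submit_credential) would be affirming the consequent — invalid.
No other premise forces O(not submit_credential). An ideal world satisfying every premise can still have submit_credential true, so F(submit_credential) is not derivable.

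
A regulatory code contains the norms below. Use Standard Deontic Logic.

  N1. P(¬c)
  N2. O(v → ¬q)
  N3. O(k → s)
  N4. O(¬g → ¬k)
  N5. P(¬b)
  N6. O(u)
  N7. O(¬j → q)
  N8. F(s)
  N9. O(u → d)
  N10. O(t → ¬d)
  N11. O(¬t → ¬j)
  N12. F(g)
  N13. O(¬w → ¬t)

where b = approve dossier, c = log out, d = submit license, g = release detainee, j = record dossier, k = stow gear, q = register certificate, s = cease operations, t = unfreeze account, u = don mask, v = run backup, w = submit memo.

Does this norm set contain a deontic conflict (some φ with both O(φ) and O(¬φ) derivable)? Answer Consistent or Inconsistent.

Premise 3 is O(k → s), but O(k) is not derivable from the premises, so it does not yield O(s).
So O(s) is not derivable, and the apparent clash with O(¬s) does not arise.
A world satisfying every obligation exists (e.g. b=false, c=false, d=true, g=false, j=false, k=false, q=true, s=false, t=false, u=true, v=false, w=false); no atom is both obligatory and forbidden, so the set is consistent.

Consistent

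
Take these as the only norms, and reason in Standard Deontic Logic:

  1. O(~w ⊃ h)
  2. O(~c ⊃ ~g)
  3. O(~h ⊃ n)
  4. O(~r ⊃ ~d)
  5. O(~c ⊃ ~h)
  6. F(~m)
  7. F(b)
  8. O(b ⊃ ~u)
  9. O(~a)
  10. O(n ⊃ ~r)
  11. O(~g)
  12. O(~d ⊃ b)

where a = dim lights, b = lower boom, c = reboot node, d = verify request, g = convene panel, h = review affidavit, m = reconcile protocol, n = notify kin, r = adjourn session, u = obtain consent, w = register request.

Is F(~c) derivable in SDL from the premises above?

Yes

Premise 7 is F(b), i.e. O(~b).
Premise 12 is O(~d ⊃ b); contrapositively O(~b ⊃ d). Since O(~b) holds, K gives O(d).
The contrapositive of premise 4 (O(~r ⊃ ~d)) is O(d ⊃ r), and O(d) is already established, so O(r).
Premise 10, O(n ⊃ ~r), contraposes to O(r ⊃ ~n); with O(r) we get O(~n).
Premise 3, O(~h ⊃ n), contraposes to O(~n ⊃ h); with O(~n) we get O(h).
Premise 5, O(~c ⊃ ~h), contraposes to O(h ⊃ c); with O(h) we get O(c).
Premises 1, 2, 6, 8, 9, 11 do not contribute to this derivation.
So O(c) holds, i.e. F(~c). The claim follows.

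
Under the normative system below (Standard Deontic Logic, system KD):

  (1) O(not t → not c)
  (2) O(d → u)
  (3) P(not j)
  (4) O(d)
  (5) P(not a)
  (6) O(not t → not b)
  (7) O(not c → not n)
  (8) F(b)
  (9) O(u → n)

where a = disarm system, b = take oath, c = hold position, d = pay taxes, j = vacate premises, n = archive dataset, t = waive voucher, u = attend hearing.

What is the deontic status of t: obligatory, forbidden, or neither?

From premise 4 we have O(d).
Premise 2 is O(d → u); since O(d), deontic closure gives O(u).
Applying K to premise 9 (O(u → n)) and O(u) yields O(n).
Premise 7, O(not c → not n), contraposes to O(n → c); with O(n) we get O(c).
Premise 1, O(not t → not c), contraposes to O(c → t); with O(c) we get O(t).
Premises 3, 5, 6, 8 do not contribute to this derivation.
Hence t is obligatory.

Obligatory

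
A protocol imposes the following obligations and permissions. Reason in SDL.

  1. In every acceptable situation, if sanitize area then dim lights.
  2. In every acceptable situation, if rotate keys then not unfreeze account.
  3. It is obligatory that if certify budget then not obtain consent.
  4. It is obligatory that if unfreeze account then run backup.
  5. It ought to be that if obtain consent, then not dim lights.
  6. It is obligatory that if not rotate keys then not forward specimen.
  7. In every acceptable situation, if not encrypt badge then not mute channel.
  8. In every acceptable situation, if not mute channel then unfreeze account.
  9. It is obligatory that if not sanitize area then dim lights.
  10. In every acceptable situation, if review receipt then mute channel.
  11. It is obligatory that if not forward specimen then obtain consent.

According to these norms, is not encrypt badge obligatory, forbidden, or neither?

Forbidden

Premises 9 and 1 cover both cases: O(¬sanitize_area → dim_lights) and O(sanitize_area → dim_lights). Since ¬sanitize_area ∨ sanitize_area is a tautology, O(dim_lights) follows.
The contrapositive of premise 5 (O(obtain_consent → ¬dim_lights)) is O(dim_lights → ¬obtain_consent), and O(dim_lights) is already established, so O(¬obtain_consent).
Premise 11 is O(¬forward_specimen → obtain_consent); contrapositively O(¬obtain_consent → forward_specimen). Since O(¬obtain_consent) holds, K gives O(forward_specimen).
Premise 6 is O(¬rotate_keys → ¬forward_specimen); contrapositively O(forward_specimen → rotate_keys). Since O(forward_specimen) holds, K gives O(rotate_keys).
Applying K to premise 2 (O(rotate_keys → ¬unfreeze_account)) and O(rotate_keys) yields O(¬unfreeze_account).
The contrapositive of premise 8 (O(¬mute_channel → unfreeze_account)) is O(¬unfreeze_account → mute_channel), and O(¬unfreeze_account) is already established, so O(mute_channel).
Premise 7 is O(¬encrypt_badge → ¬mute_channel); contrapositively O(mute_channel → encrypt_badge). Since O(mute_channel) holds, K gives O(encrypt_badge).
Premises 3, 4, 10 do not contribute to this derivation.
Thus O(encrypt_badge), which is F(¬encrypt_badge): ¬encrypt_badge is forbidden.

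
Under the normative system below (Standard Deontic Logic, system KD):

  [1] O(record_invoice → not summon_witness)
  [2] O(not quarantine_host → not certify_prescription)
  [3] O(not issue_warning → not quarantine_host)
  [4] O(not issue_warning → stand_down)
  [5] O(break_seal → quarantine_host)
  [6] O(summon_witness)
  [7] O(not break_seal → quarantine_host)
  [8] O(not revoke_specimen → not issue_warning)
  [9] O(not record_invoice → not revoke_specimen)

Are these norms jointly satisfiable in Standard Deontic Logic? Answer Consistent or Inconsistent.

By case analysis on not break_seal: premise 7 gives O(not break_seal → quarantine_host) and premise 5 gives O(break_seal → quarantine_host), so O(quarantine_host) either way.
Premise 3, O(not issue_warning → not quarantine_host), contraposes to O(quarantine_host → issue_warning); with O(quarantine_host) we get O(issue_warning).
Premise 8 is O(not revoke_specimen → not issue_warning); contrapositively O(issue_warning → revoke_specimen). Since O(issue_warning) holds, K gives O(revoke_specimen).
The contrapositive of premise 9 (O(not record_invoice → not revoke_specimen)) is O(revoke_specimen → record_invoice), and O(revoke_specimen) is already established, so O(record_invoice).
With premise 1, O(record_invoice → not summon_witness), the K-axiom yields O(not summon_witness).
But premise 6 directly asserts O(summon_witness).
We now have both O(not summon_witness) and O(summon_witness) — summon_witness is simultaneously obligatory and forbidden, violating the D-axiom.

Inconsistent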